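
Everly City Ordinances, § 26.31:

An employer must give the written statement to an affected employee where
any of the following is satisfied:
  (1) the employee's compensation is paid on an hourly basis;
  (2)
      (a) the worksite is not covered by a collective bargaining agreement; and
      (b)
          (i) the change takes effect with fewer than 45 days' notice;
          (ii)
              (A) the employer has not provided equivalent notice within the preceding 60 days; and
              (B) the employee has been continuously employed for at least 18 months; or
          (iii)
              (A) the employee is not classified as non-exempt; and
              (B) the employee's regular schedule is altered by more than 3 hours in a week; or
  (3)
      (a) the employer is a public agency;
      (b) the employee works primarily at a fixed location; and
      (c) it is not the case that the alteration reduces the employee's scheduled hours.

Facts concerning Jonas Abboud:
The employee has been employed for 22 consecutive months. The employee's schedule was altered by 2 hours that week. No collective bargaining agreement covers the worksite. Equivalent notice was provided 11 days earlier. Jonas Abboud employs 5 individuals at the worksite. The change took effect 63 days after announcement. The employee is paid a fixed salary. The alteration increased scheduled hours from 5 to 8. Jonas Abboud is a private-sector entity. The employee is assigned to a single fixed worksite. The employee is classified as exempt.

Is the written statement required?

(1) hourly-paid — not met.
(a) no CBA — holds.
(i) < 45 days' notice — not met.
(A) no recent notice — not met.
(B) tenure ≥ 18 mo. — holds.
(ii): F AND T → false.
(A) not (non-exempt) — met.
(B) schedule shift > 3h — not satisfied.
(iii) = T AND F = false.
(b) = F OR F OR F = false.
So (2) is not satisfied (T AND F).
(a) public agency — fails.
(b) fixed location — met.
(c) not (hours reduced) — holds.
(3) = F AND T AND T = false.
Overall: F OR F OR F → false.

No — not required.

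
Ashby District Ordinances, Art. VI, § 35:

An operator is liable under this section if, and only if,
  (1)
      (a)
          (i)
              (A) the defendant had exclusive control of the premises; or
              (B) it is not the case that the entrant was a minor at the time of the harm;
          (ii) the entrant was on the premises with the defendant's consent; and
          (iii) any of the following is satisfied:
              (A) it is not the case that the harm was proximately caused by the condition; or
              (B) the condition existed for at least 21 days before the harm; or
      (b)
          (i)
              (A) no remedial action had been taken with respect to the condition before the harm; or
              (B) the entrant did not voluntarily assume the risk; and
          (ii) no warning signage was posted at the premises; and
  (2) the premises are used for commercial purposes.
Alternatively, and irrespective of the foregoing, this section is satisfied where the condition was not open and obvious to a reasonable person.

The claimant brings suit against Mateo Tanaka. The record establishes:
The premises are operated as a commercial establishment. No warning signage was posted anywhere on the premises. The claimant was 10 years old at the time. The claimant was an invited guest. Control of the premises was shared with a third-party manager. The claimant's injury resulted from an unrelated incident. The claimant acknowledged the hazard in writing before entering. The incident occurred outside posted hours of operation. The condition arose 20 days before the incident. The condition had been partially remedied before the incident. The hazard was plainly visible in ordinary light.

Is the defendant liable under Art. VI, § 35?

No — not liable.

(A) exclusive control — not satisfied.
(B) not (entrant a minor) — fails.
(i) = F OR F = false.
(ii) consent to enter — holds.
(A) not (proximate cause) — holds.
(B) condition ≥21 days old — not satisfied.
So (iii) is satisfied (T OR F).
(a) = F AND T AND T = false.
(A) no remedial action — not satisfied.
(B) no assumed risk — fails.
(i): F OR F → false.
(ii) no signage posted — satisfied.
(b) = F AND T = false.
(1) = F OR F = false.
(2) commercial use — holds.
Overall = F AND T = false.
Exception (not open/obvious) — not satisfied.
Result: main false OR exception false → false.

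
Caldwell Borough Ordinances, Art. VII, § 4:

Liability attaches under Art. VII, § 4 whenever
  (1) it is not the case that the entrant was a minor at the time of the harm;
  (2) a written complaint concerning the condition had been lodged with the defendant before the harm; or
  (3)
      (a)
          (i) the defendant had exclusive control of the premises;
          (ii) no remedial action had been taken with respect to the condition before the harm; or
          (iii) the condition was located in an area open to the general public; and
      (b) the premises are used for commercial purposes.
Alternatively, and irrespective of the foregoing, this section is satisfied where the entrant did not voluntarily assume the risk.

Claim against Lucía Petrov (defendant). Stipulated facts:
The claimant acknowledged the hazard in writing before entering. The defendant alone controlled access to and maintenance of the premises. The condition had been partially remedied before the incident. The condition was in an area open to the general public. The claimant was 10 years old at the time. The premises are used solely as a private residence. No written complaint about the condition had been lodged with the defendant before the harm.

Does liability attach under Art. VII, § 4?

(1) not (entrant a minor) — not satisfied.
(2) complaint lodged — fails.
(i) exclusive control — met.
(ii) no remedial action — not met.
(iii) public area — satisfied.
(a) = T OR F OR T = true.
(b) commercial use — not satisfied.
So (3) is not satisfied (T AND F).
So Overall is not satisfied (F OR F OR F).
Exception (no assumed risk) — not satisfied.
Result: main false OR exception false → false.

No — not liable.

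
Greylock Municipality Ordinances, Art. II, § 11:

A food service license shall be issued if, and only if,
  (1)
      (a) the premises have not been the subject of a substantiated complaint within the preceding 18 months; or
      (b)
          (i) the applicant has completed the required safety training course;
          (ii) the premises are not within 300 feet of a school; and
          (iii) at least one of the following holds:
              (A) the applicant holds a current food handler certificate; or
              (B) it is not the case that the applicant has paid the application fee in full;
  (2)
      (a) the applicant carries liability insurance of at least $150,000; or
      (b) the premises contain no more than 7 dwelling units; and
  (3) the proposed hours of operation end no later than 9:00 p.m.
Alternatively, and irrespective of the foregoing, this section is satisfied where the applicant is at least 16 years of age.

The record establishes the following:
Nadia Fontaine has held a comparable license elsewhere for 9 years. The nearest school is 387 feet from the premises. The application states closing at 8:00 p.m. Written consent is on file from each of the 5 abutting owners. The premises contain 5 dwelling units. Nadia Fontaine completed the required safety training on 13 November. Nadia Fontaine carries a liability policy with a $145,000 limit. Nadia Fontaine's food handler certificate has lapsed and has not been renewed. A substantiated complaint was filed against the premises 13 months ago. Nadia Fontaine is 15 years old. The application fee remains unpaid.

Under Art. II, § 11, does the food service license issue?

Yes — granted.

(a) no complaint in 18 mo. — fails.
(i) safety training — holds.
(ii) ≥300 ft from school — met.
(A) food handler cert. — not met.
(B) not (fee paid) — met.
(iii): F OR T → true.
(b) = T AND T AND T = true.
(1): F OR T → true.
(a) insurance ≥ $150,000 — fails.
(b) ≤ 7 units — met.
(2) = F OR T = true.
(3) closes by 9 p.m. — met.
Overall = T AND T AND T = true.
Exception (age ≥ 16) — not satisfied.
Result: main true OR exception false → true.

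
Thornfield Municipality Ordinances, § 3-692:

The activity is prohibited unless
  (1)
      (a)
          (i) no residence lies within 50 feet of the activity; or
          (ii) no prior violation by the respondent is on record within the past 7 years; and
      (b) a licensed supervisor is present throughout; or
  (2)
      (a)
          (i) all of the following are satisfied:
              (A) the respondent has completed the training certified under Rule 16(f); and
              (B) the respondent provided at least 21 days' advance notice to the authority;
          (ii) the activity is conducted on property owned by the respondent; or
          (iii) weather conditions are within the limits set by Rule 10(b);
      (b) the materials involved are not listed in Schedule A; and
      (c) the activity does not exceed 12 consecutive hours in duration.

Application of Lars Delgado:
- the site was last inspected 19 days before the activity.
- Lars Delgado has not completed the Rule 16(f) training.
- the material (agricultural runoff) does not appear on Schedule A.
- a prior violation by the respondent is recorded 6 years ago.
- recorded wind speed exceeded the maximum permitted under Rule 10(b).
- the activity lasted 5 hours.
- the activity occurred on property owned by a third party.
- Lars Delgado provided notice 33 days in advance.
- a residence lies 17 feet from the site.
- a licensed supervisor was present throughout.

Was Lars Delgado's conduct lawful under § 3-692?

No — unlawful.

(i) no residence in 50 ft — fails.
(ii) no prior violation — fails.
So (a) is not satisfied (F OR F).
(b) supervisor present — met.
(1) = F AND T = false.
(A) training certified — fails.
(B) ≥21 days' notice — holds.
(i) = F AND T = false.
(ii) own property — fails.
(iii) weather ok — not met.
(a) = F OR F OR F = false.
(b) not (Schedule A material) — satisfied.
(c) ≤ 12 hrs duration — satisfied.
(2): F AND T AND T → false.
So Overall is not satisfied (F OR F).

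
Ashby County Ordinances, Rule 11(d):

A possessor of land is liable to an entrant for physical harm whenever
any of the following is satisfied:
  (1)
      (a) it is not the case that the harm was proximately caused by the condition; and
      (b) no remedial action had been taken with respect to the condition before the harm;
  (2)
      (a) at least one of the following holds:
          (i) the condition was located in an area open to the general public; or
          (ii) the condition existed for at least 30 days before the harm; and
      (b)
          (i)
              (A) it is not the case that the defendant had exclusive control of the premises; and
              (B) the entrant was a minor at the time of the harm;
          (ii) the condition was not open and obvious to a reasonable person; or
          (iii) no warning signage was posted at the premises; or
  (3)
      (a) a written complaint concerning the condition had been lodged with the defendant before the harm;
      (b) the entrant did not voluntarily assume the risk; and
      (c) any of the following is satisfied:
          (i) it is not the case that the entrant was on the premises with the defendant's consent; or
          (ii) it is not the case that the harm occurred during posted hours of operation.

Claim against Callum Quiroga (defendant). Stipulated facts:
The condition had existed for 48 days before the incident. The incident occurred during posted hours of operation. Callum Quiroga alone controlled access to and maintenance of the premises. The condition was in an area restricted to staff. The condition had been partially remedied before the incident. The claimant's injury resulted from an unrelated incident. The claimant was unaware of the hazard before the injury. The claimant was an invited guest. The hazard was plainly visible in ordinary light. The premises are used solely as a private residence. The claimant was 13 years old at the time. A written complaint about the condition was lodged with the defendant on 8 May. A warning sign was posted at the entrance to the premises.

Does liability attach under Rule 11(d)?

No — not liable.

(a) not (proximate cause) — satisfied.
(b) no remedial action — not satisfied.
(1): T AND F → false.
(i) public area — not met.
(ii) condition ≥30 days old — met.
(a): F OR T → true.
(A) not (exclusive control) — not satisfied.
(B) entrant a minor — satisfied.
(i): F AND T → false.
(ii) not open/obvious — fails.
(iii) no signage posted — fails.
So (b) is not satisfied (F OR F OR F).
(2) = T AND F = false.
(a) complaint lodged — satisfied.
(b) no assumed risk — satisfied.
(i) not (consent to enter) — not satisfied.
(ii) not (during posted hours) — not met.
(c): F OR F → false.
(3): T AND T AND F → false.
Overall = F OR F OR F = false.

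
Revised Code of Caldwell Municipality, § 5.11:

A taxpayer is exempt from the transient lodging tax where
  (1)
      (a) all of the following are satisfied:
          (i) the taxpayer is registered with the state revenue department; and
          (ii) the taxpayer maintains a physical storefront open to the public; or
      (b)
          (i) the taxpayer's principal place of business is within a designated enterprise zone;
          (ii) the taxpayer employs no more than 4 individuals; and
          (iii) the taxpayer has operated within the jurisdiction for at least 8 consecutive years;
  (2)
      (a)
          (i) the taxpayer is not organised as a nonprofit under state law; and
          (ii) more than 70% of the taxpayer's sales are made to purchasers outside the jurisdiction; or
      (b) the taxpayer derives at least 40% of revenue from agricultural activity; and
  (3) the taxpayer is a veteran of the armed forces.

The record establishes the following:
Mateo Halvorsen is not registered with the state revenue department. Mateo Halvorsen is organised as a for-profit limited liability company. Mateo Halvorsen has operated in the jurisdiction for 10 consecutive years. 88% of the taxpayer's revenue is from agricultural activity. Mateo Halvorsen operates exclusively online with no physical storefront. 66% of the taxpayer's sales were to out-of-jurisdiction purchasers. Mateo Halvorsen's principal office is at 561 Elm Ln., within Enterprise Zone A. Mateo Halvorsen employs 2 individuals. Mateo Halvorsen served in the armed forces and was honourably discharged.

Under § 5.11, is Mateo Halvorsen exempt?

(i) state-registered — not satisfied.
(ii) has storefront — fails.
(a): F AND F → false.
(i) in enterprise zone — satisfied.
(ii) ≤ 4 employees — met.
(iii) ≥ 8 yrs in jurisdiction — holds.
(b): T AND T AND T → true.
(1) = F OR T = true.
(i) not (nonprofit) — holds.
(ii) >70% out-of-jur. sales — not met.
(a) = T AND F = false.
(b) ≥40% agricultural — satisfied.
(2): F OR T → true.
(3) veteran — holds.
Overall: T AND T AND T → true.

Yes — exempt.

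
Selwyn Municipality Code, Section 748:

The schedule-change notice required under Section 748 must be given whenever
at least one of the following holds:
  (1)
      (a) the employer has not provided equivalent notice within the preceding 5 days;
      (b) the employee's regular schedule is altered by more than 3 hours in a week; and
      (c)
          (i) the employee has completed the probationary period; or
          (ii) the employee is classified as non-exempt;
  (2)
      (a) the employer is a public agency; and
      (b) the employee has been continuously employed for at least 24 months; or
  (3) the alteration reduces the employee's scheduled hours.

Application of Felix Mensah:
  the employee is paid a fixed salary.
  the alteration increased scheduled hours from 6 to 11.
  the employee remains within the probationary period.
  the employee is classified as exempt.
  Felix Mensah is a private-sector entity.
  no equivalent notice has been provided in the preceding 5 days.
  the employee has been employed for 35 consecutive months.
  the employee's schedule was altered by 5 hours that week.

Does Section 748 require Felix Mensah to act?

(a) no recent notice — holds.
(b) schedule shift > 3h — holds.
(i) past probation — not met.
(ii) non-exempt — not met.
(c): F OR F → false.
(1) = T AND T AND F = false.
(a) public agency — fails.
(b) tenure ≥ 24 mo. — holds.
(2): F AND T → false.
(3) hours reduced — not met.
So Overall is not satisfied (F OR F OR F).

No — not required.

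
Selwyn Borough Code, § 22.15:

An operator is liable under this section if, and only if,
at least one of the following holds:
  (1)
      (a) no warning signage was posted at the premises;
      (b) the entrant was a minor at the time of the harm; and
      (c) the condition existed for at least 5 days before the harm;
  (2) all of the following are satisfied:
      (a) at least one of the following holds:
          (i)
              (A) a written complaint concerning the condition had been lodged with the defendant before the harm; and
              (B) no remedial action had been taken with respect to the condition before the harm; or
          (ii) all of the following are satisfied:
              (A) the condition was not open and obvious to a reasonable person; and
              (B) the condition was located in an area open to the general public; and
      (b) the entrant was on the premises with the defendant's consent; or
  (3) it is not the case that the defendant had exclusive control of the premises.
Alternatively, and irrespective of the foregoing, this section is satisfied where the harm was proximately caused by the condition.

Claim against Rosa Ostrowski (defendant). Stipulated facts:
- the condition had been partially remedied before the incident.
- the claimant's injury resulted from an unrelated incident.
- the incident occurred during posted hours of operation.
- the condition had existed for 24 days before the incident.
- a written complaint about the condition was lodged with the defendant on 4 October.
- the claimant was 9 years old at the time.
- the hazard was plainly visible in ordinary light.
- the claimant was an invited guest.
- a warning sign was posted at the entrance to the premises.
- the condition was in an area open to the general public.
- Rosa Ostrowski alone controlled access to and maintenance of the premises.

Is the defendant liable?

No — not liable.

(a) no signage posted — not met.
(b) entrant a minor — met.
(c) condition ≥5 days old — holds.
(1): F AND T AND T → false.
(A) complaint lodged — met.
(B) no remedial action — not satisfied.
(i) = T AND F = false.
(A) not open/obvious — not met.
(B) public area — satisfied.
(ii) = F AND T = false.
(a): F OR F → false.
(b) consent to enter — satisfied.
(2): F AND T → false.
(3) not (exclusive control) — fails.
So Overall is not satisfied (F OR F OR F).
Exception (proximate cause) — not satisfied.
Result: main false OR exception false → false.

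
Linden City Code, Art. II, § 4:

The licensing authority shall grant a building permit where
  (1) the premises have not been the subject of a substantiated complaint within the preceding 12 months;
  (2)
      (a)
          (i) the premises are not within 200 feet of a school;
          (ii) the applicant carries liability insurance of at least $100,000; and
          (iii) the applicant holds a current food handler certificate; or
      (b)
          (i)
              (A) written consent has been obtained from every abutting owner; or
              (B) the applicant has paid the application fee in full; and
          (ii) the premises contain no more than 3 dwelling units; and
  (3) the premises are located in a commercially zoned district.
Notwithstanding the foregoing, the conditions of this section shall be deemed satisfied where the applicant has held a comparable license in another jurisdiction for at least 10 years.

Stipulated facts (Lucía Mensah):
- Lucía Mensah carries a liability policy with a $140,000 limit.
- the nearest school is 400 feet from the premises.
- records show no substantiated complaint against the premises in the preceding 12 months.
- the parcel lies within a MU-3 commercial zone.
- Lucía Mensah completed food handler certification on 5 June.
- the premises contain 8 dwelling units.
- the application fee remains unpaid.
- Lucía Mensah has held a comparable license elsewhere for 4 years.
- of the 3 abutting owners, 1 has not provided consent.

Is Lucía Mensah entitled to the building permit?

(1) no complaint in 12 mo. — satisfied.
(i) ≥200 ft from school — satisfied.
(ii) insurance ≥ $100,000 — holds.
(iii) food handler cert. — holds.
So (a) is satisfied (T AND T AND T).
(A) all abutters consent — fails.
(B) fee paid — fails.
(i): F OR F → false.
(ii) ≤ 3 units — not met.
So (b) is not satisfied (F AND F).
(2) = T OR F = true.
(3) commercially zoned — satisfied.
Overall: T AND T AND T → true.
Exception (prior license ≥ 10 yr) — not satisfied.
Result: main true OR exception false → true.

Yes — granted.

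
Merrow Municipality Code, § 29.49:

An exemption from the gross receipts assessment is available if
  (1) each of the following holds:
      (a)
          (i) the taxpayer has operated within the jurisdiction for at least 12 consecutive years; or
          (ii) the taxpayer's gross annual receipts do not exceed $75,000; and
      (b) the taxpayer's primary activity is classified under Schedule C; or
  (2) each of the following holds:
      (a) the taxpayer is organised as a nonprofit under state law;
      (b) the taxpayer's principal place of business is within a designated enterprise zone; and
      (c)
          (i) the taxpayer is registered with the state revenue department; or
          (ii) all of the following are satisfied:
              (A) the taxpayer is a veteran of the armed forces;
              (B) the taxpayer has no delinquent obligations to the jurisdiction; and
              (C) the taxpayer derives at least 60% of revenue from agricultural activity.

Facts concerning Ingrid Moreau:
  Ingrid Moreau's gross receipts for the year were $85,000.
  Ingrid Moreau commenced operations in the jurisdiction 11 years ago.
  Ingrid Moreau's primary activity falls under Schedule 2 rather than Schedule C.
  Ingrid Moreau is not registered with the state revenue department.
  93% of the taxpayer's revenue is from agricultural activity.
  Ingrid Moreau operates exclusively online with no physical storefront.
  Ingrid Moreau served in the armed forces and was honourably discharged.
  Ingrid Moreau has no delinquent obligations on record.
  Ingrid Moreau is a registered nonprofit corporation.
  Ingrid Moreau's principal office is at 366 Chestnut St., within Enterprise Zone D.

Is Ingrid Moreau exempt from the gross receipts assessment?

(i) ≥ 12 yrs in jurisdiction — fails.
(ii) receipts ≤ $75,000 — not satisfied.
(a) = F OR F = false.
(b) Schedule C activity — not met.
(1) = F AND F = false.
(a) nonprofit — holds.
(b) in enterprise zone — satisfied.
(i) state-registered — not met.
(A) veteran — holds.
(B) no delinquency — holds.
(C) ≥60% agricultural — satisfied.
So (ii) is satisfied (T AND T AND T).
(c): F OR T → true.
So (2) is satisfied (T AND T AND T).
So Overall is satisfied (F OR T).

Yes — exempt.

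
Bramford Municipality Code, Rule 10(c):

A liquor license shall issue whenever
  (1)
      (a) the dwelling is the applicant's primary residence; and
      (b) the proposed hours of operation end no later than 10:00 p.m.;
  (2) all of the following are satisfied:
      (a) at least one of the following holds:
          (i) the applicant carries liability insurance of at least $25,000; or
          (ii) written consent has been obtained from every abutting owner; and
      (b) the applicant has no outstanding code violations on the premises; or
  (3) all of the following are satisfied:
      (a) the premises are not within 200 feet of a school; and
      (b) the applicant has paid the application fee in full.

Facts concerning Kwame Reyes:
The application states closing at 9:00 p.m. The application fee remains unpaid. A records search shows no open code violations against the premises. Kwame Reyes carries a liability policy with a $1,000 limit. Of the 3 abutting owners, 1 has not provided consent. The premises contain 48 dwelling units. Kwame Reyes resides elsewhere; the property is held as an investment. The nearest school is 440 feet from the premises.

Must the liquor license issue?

No — denied.

(a) primary residence — not met.
(b) closes by 10 p.m. — satisfied.
So (1) is not satisfied (F AND T).
(i) insurance ≥ $25,000 — not met.
(ii) all abutters consent — fails.
(a): F OR F → false.
(b) no code violations — met.
(2): F AND T → false.
(a) ≥200 ft from school — satisfied.
(b) fee paid — not satisfied.
So (3) is not satisfied (T AND F).
So Overall is not satisfied (F OR F OR F).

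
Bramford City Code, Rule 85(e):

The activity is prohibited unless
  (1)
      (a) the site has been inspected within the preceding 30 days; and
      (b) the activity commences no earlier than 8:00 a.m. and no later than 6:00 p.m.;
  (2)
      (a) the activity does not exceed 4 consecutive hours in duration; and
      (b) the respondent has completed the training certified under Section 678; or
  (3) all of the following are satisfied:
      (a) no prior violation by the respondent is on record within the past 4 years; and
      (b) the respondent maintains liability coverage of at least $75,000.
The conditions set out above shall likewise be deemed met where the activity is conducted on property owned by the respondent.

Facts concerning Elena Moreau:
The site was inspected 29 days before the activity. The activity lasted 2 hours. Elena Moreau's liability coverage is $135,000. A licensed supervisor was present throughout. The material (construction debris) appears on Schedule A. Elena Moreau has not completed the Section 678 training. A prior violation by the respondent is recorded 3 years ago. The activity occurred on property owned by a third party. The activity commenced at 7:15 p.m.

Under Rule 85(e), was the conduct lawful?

(a) site inspected — satisfied.
(b) start within hours — fails.
So (1) is not satisfied (T AND F).
(a) ≤ 4 hrs duration — satisfied.
(b) training certified — fails.
So (2) is not satisfied (T AND F).
(a) no prior violation — fails.
(b) coverage ≥ $75,000 — met.
(3) = F AND T = false.
So Overall is not satisfied (F OR F OR F).
Exception (own property) — not satisfied.
Result: main false OR exception false → false.

No — unlawful.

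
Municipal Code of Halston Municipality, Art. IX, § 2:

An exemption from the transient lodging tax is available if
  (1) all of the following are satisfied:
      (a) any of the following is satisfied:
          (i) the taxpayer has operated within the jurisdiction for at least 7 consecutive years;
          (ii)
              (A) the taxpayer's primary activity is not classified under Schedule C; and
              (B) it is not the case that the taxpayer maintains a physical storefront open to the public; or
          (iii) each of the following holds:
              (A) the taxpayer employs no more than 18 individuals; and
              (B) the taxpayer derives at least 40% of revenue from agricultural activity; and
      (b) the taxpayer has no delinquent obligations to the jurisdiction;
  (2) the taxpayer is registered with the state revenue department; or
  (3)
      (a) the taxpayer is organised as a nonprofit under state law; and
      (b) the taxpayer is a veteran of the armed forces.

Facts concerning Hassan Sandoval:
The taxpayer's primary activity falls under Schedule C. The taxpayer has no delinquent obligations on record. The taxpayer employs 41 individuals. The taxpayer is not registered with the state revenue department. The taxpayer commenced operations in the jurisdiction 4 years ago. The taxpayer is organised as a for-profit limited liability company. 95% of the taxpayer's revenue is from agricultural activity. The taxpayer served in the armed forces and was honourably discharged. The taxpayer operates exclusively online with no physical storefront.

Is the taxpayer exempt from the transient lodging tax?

No — not exempt.

(i) ≥ 7 yrs in jurisdiction — not satisfied.
(A) not (Schedule C activity) — not satisfied.
(B) not (has storefront) — holds.
(ii): F AND T → false.
(A) ≤ 18 employees — not met.
(B) ≥40% agricultural — met.
(iii) = F AND T = false.
(a) = F OR F OR F = false.
(b) no delinquency — satisfied.
(1): F AND T → false.
(2) state-registered — fails.
(a) nonprofit — not satisfied.
(b) veteran — met.
(3): F AND T → false.
Overall = F OR F OR F = false.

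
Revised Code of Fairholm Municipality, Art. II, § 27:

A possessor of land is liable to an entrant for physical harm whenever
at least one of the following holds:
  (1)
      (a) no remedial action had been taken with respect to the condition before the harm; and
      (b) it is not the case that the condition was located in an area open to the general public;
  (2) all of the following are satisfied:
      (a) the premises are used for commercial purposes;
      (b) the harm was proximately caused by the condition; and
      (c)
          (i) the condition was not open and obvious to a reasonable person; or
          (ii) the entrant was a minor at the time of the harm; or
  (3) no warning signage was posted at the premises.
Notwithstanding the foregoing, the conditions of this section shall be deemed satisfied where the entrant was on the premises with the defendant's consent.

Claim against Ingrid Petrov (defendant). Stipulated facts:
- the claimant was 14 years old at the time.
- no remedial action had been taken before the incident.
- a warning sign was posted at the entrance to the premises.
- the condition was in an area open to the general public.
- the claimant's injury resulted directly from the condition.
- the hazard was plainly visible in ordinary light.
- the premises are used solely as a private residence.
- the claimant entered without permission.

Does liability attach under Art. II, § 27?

(a) no remedial action — satisfied.
(b) not (public area) — not met.
(1) = T AND F = false.
(a) commercial use — not met.
(b) proximate cause — satisfied.
(i) not open/obvious — not satisfied.
(ii) entrant a minor — holds.
(c) = F OR T = true.
(2): F AND T AND T → false.
(3) no signage posted — fails.
Overall = F OR F OR F = false.
Exception (consent to enter) — not satisfied.
Result: main false OR exception false → false.

No — not liable.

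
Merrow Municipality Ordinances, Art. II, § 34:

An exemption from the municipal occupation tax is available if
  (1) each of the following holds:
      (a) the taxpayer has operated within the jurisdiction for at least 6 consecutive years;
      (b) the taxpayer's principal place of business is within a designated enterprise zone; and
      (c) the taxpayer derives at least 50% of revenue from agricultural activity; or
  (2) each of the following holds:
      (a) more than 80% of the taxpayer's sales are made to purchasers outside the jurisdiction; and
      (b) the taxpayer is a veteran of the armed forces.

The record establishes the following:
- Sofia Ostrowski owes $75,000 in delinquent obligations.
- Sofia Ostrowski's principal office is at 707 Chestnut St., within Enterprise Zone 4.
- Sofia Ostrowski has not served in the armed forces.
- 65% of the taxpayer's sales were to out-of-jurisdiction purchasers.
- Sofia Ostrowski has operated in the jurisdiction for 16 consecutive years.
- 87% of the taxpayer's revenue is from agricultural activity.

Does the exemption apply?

(a) ≥ 6 yrs in jurisdiction — met.
(b) in enterprise zone — satisfied.
(c) ≥50% agricultural — holds.
So (1) is satisfied (T AND T AND T).
(a) >80% out-of-jur. sales — not met.
(b) veteran — not met.
(2) = F AND F = false.
So Overall is satisfied (T OR F).

Yes — exempt.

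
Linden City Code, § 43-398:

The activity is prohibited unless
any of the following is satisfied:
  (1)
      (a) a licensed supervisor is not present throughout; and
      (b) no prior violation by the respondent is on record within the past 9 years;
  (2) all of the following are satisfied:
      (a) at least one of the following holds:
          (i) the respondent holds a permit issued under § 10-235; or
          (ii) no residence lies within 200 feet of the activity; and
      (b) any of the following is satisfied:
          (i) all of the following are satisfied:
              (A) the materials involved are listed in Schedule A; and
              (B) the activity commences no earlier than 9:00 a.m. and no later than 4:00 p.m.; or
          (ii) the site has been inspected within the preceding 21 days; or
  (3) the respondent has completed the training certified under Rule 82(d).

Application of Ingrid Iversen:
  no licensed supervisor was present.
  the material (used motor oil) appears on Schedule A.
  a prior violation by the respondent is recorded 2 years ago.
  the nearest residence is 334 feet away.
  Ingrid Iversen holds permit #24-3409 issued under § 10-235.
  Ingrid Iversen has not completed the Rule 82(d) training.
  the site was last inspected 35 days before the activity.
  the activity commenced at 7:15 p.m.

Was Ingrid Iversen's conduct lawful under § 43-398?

(a) not (supervisor present) — satisfied.
(b) no prior violation — not met.
(1) = T AND F = false.
(i) holds permit — satisfied.
(ii) no residence in 200 ft — satisfied.
So (a) is satisfied (T OR T).
(A) Schedule A material — holds.
(B) start within hours — not satisfied.
(i): T AND F → false.
(ii) site inspected — fails.
(b) = F OR F = false.
(2): T AND F → false.
(3) training certified — not satisfied.
So Overall is not satisfied (F OR F OR F).

No — unlawful.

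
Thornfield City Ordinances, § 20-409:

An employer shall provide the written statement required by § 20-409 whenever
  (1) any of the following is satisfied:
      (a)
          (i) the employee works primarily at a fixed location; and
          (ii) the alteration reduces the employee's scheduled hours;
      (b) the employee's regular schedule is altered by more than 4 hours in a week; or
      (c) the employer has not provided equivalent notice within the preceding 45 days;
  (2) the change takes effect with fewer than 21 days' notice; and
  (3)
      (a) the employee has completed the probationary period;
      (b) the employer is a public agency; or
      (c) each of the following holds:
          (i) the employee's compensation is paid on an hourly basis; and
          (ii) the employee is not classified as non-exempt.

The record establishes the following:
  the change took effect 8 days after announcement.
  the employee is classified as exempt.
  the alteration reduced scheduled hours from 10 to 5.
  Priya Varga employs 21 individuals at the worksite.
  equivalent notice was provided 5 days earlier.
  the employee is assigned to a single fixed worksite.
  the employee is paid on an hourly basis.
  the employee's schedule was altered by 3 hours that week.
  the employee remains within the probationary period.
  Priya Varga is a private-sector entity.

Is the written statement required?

Yes — required.

(i) fixed location — satisfied.
(ii) hours reduced — satisfied.
So (a) is satisfied (T AND T).
(b) schedule shift > 4h — fails.
(c) no recent notice — not satisfied.
So (1) is satisfied (T OR F OR F).
(2) < 21 days' notice — met.
(a) past probation — not met.
(b) public agency — fails.
(i) hourly-paid — met.
(ii) not (non-exempt) — met.
So (c) is satisfied (T AND T).
(3): F OR F OR T → true.
Overall: T AND T AND T → true.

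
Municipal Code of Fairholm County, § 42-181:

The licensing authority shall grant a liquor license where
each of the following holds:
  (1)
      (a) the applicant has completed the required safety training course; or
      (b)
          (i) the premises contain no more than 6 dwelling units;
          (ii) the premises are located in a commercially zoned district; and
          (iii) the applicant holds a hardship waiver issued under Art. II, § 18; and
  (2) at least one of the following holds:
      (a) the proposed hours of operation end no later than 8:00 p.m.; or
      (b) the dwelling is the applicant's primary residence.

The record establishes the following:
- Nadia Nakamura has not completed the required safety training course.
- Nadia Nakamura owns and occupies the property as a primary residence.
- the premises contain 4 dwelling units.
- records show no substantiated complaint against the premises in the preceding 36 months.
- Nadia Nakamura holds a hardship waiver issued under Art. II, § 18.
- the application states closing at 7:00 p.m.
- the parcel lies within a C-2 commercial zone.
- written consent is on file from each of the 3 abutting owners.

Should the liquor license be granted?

(a) safety training — not satisfied.
(i) ≤ 6 units — holds.
(ii) commercially zoned — holds.
(iii) hardship waiver — met.
(b) = T AND T AND T = true.
(1): F OR T → true.
(a) closes by 8 p.m. — holds.
(b) primary residence — satisfied.
So (2) is satisfied (T OR T).
So Overall is satisfied (T AND T).

Yes — granted.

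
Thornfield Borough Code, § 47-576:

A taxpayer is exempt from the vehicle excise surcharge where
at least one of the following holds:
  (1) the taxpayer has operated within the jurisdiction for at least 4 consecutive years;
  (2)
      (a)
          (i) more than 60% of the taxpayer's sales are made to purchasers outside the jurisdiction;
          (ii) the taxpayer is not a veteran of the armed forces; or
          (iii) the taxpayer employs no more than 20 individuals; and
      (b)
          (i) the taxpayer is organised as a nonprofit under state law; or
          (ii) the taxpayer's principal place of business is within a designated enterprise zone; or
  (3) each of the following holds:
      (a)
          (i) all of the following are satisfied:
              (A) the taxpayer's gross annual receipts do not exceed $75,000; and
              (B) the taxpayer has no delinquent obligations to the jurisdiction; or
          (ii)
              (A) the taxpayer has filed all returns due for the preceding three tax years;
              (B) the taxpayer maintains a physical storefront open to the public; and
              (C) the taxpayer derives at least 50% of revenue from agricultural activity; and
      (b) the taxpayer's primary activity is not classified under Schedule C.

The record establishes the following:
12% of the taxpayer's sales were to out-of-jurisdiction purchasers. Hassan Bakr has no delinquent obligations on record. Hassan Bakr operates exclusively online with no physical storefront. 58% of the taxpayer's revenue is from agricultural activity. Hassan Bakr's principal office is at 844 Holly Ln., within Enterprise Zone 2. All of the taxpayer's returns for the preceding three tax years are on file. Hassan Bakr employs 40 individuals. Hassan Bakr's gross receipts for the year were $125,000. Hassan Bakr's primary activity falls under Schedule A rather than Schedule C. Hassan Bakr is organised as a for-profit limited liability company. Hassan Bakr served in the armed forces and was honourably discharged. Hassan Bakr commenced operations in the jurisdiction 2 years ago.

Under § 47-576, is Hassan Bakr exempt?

No — not exempt.

(1) ≥ 4 yrs in jurisdiction — fails.
(i) >60% out-of-jur. sales — not met.
(ii) not (veteran) — not met.
(iii) ≤ 20 employees — fails.
(a) = F OR F OR F = false.
(i) nonprofit — not satisfied.
(ii) in enterprise zone — satisfied.
(b) = F OR T = true.
So (2) is not satisfied (F AND T).
(A) receipts ≤ $75,000 — not met.
(B) no delinquency — holds.
So (i) is not satisfied (F AND T).
(A) returns current — satisfied.
(B) has storefront — fails.
(C) ≥50% agricultural — met.
So (ii) is not satisfied (T AND F AND T).
So (a) is not satisfied (F OR F).
(b) not (Schedule C activity) — satisfied.
So (3) is not satisfied (F AND T).
Overall = F OR F OR F = false.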